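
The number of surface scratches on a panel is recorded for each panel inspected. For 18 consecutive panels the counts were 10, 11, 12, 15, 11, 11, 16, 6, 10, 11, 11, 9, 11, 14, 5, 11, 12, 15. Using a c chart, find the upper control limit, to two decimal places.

c̄ = (10 + 11 + 12 + 15 + 11 + 11 + 16 + 6 + 10 + 11 + 11 + 9 + 11 + 14 + 5 + 11 + 12 + 15) / 18 = 201 / 18 = 11.1667
UCL = c̄ + 3√c̄ = 11.1667 + 3 × √11.1667 = 11.1667 + 3 × 3.3417 = 21.1916

21.19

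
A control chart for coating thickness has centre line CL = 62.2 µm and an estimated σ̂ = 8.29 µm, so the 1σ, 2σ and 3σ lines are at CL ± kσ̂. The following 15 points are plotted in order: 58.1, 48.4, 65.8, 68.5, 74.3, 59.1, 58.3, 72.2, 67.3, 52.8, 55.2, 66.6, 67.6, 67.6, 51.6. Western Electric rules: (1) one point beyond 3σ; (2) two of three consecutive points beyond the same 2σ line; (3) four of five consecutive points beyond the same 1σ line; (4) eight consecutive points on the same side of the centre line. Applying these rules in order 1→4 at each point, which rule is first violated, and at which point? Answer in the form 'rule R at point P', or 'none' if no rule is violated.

Zone of each point (C = within 1σ̂, B = 1σ̂–2σ̂, A = 2σ̂–3σ̂, * = beyond 3σ̂; sign = side of CL): 1:-C, 2:-B, 3:+C, 4:+C, 5:+B, 6:-C, 7:-C, 8:+B, 9:+C, 10:-B, 11:-C, 12:+C, 13:+C, 14:+C, 15:-B
No rule fires across all 15 points.

none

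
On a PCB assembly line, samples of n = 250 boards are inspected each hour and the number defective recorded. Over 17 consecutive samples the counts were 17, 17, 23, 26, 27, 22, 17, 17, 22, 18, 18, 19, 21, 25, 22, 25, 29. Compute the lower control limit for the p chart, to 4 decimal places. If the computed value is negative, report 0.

0.0327

p̄ = Σdᵢ / (k·n) = 365 / (17 × 250) = 0.08588
LCL = p̄ − 3·√(p̄(1−p̄)/n) = 0.08588 − 3 × 0.01772 = 0.03272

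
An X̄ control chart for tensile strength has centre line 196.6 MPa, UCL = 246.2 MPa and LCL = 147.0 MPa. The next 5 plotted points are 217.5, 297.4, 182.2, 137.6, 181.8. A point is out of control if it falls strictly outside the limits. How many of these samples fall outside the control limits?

Compare each point to [147.0, 246.2]: sample 2 = 297.4 > UCL; sample 4 = 137.6 < LCL.

2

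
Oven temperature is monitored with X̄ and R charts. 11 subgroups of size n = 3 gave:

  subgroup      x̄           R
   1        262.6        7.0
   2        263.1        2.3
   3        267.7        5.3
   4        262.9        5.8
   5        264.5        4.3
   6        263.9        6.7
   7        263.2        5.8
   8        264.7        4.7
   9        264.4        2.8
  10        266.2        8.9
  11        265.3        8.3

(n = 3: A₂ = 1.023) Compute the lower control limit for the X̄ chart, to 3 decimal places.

X̄̄ = (262.6 + 263.1 + 267.7 + 262.9 + 264.5 + 263.9 + 263.2 + 264.7 + 264.4 + 266.2 + 265.3) / 11 = 2908.5000 / 11 = 264.4091
R̄ = (7.0 + 2.3 + 5.3 + 5.8 + 4.3 + 6.7 + 5.8 + 4.7 + 2.8 + 8.9 + 8.3) / 11 = 61.9000 / 11 = 5.6273
LCL = X̄̄ − A₂·R̄ = 264.4091 − 1.023 × 5.6273 = 258.6524

258.652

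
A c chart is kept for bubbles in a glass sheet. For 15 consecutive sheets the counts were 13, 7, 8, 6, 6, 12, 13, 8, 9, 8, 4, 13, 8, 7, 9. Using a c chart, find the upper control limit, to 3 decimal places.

17.599

c̄ = (13 + 7 + 8 + 6 + 6 + 12 + 13 + 8 + 9 + 8 + 4 + 13 + 8 + 7 + 9) / 15 = 131 / 15 = 8.7333
UCL = c̄ + 3√c̄ = 8.7333 + 3 × √8.7333 = 8.7333 + 3 × 2.9552 = 17.5990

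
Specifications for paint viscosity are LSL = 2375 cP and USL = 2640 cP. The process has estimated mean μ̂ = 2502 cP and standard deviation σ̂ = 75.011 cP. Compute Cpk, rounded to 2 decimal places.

0.56

Cpu = (USL − μ̂) / (3σ̂) = (2640 − 2502) / (3 × 75.011) = 0.6132; Cpl = (μ̂ − LSL) / (3σ̂) = (2502 − 2375) / (3 × 75.011) = 0.5644; Cpk = min(Cpu, Cpl) = 0.5644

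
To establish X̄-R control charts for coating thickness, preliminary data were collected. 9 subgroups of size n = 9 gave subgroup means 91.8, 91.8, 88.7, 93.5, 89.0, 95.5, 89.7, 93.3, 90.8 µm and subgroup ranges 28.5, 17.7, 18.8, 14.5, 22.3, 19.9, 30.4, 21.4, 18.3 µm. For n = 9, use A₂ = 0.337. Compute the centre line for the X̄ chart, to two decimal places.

91.57

X̄̄ = (91.8 + 91.8 + 88.7 + 93.5 + 89.0 + 95.5 + 89.7 + 93.3 + 90.8) / 9 = 824.1000 / 9 = 91.5667
CL = X̄̄ = 91.5667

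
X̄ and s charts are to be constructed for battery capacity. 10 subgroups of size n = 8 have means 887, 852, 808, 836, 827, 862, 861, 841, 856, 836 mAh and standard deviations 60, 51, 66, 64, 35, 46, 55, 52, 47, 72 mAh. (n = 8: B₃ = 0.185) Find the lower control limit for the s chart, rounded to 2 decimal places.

10.14

s̄ = (60 + 51 + 66 + 64 + 35 + 46 + 55 + 52 + 47 + 72) / 10 = 54.8000
LCL_s = B₃·s̄ = 0.185 × 54.8000 = 10.1380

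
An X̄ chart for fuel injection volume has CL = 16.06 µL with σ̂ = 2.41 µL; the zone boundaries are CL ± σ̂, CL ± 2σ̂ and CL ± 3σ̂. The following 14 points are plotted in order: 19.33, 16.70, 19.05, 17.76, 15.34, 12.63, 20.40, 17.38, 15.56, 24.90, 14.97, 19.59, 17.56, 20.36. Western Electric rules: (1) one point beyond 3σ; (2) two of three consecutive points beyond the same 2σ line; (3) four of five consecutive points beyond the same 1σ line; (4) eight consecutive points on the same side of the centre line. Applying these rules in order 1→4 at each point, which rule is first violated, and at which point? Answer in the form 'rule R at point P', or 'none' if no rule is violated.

rule 1 at point 10

Zone of each point (C = within 1σ̂, B = 1σ̂–2σ̂, A = 2σ̂–3σ̂, * = beyond 3σ̂; sign = side of CL): 1:+B, 2:+C, 3:+B, 4:+C, 5:-C, 6:-B, 7:+B, 8:+C, 9:-C, 10:+*, 11:-C, 12:+B, 13:+C, 14:+B
Rule 1 (one point beyond the 3σ limits) is satisfied at point 10.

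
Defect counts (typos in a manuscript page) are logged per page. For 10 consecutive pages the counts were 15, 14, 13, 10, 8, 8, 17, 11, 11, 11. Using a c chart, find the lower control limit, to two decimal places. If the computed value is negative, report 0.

c̄ = (15 + 14 + 13 + 10 + 8 + 8 + 17 + 11 + 11 + 11) / 10 = 118 / 10 = 11.8000
LCL = c̄ − 3√c̄ = 11.8000 − 3 × 3.4351 = 1.4947

1.49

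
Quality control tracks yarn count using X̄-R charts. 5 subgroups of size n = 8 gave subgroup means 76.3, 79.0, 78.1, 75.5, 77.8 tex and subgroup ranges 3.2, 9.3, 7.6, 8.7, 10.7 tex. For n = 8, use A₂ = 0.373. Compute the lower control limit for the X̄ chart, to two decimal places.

X̄̄ = (76.3 + 79.0 + 78.1 + 75.5 + 77.8) / 5 = 386.7000 / 5 = 77.3400
R̄ = (3.2 + 9.3 + 7.6 + 8.7 + 10.7) / 5 = 39.5000 / 5 = 7.9000
LCL = X̄̄ − A₂·R̄ = 77.3400 − 0.373 × 7.9000 = 74.3933

74.39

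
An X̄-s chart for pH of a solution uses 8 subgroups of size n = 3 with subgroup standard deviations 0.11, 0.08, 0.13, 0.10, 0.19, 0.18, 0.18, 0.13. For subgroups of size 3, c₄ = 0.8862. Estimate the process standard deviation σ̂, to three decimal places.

0.155

s̄ = (0.11 + 0.08 + 0.13 + 0.10 + 0.19 + 0.18 + 0.18 + 0.13) / 8 = 0.1375
σ̂ = s̄ / c₄ = 0.1375 / 0.8862 = 0.1552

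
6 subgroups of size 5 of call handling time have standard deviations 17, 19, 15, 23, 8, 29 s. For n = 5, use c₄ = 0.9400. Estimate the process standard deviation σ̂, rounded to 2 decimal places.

19.68

s̄ = (17 + 19 + 15 + 23 + 8 + 29) / 6 = 18.5000
σ̂ = s̄ / c₄ = 18.5000 / 0.9400 = 19.6809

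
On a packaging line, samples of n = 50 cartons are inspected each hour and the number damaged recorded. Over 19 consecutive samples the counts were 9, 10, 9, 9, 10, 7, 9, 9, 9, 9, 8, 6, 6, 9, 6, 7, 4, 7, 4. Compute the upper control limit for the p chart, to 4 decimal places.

0.3082

p̄ = Σdᵢ / (k·n) = 147 / (19 × 50) = 0.15474
UCL = p̄ + 3·√(p̄(1−p̄)/n) = 0.15474 + 3 × √(0.15474×0.84526/50) = 0.15474 + 3 × 0.05115 = 0.30817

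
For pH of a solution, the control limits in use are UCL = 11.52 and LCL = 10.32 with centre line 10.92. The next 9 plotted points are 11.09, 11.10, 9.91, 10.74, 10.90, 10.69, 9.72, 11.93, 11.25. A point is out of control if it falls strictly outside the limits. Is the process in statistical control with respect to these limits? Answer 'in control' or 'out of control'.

out of control

Compare each point to [10.32, 11.52]: sample 3 = 9.91 < LCL; sample 7 = 9.72 < LCL; sample 8 = 11.93 > UCL.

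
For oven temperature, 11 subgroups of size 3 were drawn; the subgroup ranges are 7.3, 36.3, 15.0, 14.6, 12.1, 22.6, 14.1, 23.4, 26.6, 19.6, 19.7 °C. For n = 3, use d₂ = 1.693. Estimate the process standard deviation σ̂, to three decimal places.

11.346

R̄ = (7.3 + 36.3 + 15.0 + 14.6 + 12.1 + 22.6 + 14.1 + 23.4 + 26.6 + 19.6 + 19.7) / 11 = 19.2091
σ̂ = R̄ / d₂ = 19.2091 / 1.693 = 11.3462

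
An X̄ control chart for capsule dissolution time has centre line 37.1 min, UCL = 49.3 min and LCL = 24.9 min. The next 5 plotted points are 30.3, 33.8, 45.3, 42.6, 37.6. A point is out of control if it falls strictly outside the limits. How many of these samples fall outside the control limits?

0

All 5 points lie within [24.9, 49.3].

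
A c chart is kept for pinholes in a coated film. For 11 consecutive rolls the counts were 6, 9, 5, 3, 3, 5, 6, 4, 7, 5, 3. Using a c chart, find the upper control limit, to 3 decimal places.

11.860

c̄ = (6 + 9 + 5 + 3 + 3 + 5 + 6 + 4 + 7 + 5 + 3) / 11 = 56 / 11 = 5.0909
UCL = c̄ + 3√c̄ = 5.0909 + 3 × √5.0909 = 5.0909 + 3 × 2.2563 = 11.8598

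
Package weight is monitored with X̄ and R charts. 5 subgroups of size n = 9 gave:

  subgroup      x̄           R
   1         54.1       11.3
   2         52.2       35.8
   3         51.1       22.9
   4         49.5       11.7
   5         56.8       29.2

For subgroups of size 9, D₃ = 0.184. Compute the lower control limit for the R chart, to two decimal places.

4.08

R̄ = (11.3 + 35.8 + 22.9 + 11.7 + 29.2) / 5 = 110.9000 / 5 = 22.1800
LCL_R = D₃·R̄ = 0.184 × 22.1800 = 4.0811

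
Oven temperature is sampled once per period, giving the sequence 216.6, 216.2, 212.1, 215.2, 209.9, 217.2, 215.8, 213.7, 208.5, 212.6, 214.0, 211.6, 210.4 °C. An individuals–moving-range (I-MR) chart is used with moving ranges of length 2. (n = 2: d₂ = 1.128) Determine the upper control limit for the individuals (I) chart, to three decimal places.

X̄ = (216.6 + 216.2 + 212.1 + 215.2 + 209.9 + 217.2 + 215.8 + 213.7 + 208.5 + 212.6 + 214.0 + 211.6 + 210.4) / 13 = 213.3692
Moving ranges: 0.4, 4.1, 3.1, 5.3, 7.3, 1.4, 2.1, 5.2, 4.1, 1.4, 2.4, 1.2; M̄R̄ = 38.0000 / 12 = 3.1667
UCL = X̄ + 3·M̄R̄/d₂ = 213.3692 + 3 × 3.1667 / 1.128 = 221.7912

221.791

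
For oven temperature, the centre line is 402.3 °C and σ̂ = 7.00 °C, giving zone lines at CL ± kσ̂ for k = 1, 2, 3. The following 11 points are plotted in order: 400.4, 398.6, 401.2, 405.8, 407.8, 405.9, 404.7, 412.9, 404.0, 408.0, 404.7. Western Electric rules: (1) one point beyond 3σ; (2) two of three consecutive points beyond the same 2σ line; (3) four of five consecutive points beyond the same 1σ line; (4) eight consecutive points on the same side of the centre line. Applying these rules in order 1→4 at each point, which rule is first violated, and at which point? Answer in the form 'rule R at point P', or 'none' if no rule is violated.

Zone of each point (C = within 1σ̂, B = 1σ̂–2σ̂, A = 2σ̂–3σ̂, * = beyond 3σ̂; sign = side of CL): 1:-C, 2:-C, 3:-C, 4:+C, 5:+C, 6:+C, 7:+C, 8:+B, 9:+C, 10:+C, 11:+C
Rule 4 (eight consecutive points on the same side of the centre line) is satisfied at point 11.

rule 4 at point 11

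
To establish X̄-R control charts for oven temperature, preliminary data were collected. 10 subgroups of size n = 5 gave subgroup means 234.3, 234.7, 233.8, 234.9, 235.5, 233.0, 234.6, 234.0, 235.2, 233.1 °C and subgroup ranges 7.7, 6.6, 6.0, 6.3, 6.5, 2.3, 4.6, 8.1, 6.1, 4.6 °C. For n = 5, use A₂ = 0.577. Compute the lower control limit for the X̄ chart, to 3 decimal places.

X̄̄ = (234.3 + 234.7 + 233.8 + 234.9 + 235.5 + 233.0 + 234.6 + 234.0 + 235.2 + 233.1) / 10 = 2343.1000 / 10 = 234.3100
R̄ = (7.7 + 6.6 + 6.0 + 6.3 + 6.5 + 2.3 + 4.6 + 8.1 + 6.1 + 4.6) / 10 = 58.8000 / 10 = 5.8800
LCL = X̄̄ − A₂·R̄ = 234.3100 − 0.577 × 5.8800 = 230.9172

230.917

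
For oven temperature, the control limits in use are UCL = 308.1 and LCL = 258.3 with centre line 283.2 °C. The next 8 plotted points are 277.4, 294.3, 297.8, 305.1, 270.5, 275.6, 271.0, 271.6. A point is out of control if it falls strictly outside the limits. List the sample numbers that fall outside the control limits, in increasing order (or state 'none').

none

All 8 points lie within [258.3, 308.1].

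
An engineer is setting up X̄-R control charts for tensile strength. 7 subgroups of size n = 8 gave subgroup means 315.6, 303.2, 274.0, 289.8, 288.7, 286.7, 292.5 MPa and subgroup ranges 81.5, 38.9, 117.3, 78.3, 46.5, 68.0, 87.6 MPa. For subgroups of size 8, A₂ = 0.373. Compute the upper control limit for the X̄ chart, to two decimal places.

320.54

X̄̄ = (315.6 + 303.2 + 274.0 + 289.8 + 288.7 + 286.7 + 292.5) / 7 = 2050.5000 / 7 = 292.9286
R̄ = (81.5 + 38.9 + 117.3 + 78.3 + 46.5 + 68.0 + 87.6) / 7 = 518.1000 / 7 = 74.0143
UCL = X̄̄ + A₂·R̄ = 292.9286 + 0.373 × 74.0143 = 320.5359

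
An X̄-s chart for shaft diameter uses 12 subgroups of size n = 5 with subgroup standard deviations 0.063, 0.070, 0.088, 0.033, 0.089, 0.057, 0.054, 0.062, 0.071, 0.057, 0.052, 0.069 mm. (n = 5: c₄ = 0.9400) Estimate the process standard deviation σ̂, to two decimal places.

s̄ = (0.063 + 0.070 + 0.088 + 0.033 + 0.089 + 0.057 + 0.054 + 0.062 + 0.071 + 0.057 + 0.052 + 0.069) / 12 = 0.0638
σ̂ = s̄ / c₄ = 0.0638 / 0.9400 = 0.0678

0.07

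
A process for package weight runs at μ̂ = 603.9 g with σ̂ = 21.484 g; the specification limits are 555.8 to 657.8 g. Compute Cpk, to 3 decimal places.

Cpu = (USL − μ̂) / (3σ̂) = (657.8 − 603.9) / (3 × 21.484) = 0.8363; Cpl = (μ̂ − LSL) / (3σ̂) = (603.9 − 555.8) / (3 × 21.484) = 0.7463; Cpk = min(Cpu, Cpl) = 0.7463

0.746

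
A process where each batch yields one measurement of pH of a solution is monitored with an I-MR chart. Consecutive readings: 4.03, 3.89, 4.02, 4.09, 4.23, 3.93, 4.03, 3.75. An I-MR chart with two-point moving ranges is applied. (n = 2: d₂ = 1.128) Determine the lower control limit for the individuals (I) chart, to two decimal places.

X̄ = (4.03 + 3.89 + 4.02 + 4.09 + 4.23 + 3.93 + 4.03 + 3.75) / 8 = 3.9962
Moving ranges: 0.14, 0.13, 0.07, 0.14, 0.30, 0.10, 0.28; M̄R̄ = 1.1600 / 7 = 0.1657
LCL = X̄ − 3·M̄R̄/d₂ = 3.9962 − 3 × 0.1657 / 1.128 = 3.5555

3.56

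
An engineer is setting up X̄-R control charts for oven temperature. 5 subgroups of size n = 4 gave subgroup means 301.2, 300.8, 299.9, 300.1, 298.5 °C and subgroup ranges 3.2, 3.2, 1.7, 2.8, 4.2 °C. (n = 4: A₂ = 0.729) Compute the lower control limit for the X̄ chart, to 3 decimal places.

X̄̄ = (301.2 + 300.8 + 299.9 + 300.1 + 298.5) / 5 = 1500.5000 / 5 = 300.1000
R̄ = (3.2 + 3.2 + 1.7 + 2.8 + 4.2) / 5 = 15.1000 / 5 = 3.0200
LCL = X̄̄ − A₂·R̄ = 300.1000 − 0.729 × 3.0200 = 297.8984

297.898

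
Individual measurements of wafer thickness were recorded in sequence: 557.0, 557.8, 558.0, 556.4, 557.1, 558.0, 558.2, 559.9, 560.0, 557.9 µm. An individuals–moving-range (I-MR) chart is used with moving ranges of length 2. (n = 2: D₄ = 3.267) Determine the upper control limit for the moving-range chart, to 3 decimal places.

3.013

Moving ranges: 0.8, 0.2, 1.6, 0.7, 0.9, 0.2, 1.7, 0.1, 2.1; M̄R̄ = 8.3000 / 9 = 0.9222
UCL_MR = D₄·M̄R̄ = 3.267 × 0.9222 = 3.0129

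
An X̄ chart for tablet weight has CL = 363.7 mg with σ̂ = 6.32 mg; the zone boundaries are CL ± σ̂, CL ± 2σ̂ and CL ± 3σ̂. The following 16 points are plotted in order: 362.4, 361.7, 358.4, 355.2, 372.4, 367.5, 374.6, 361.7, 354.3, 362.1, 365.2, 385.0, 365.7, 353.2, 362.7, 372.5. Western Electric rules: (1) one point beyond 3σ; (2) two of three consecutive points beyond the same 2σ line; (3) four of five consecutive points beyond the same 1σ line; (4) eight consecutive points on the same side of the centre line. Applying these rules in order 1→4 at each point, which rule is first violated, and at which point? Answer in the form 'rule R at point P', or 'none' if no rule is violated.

rule 1 at point 12

Zone of each point (C = within 1σ̂, B = 1σ̂–2σ̂, A = 2σ̂–3σ̂, * = beyond 3σ̂; sign = side of CL): 1:-C, 2:-C, 3:-C, 4:-B, 5:+B, 6:+C, 7:+B, 8:-C, 9:-B, 10:-C, 11:+C, 12:+*, 13:+C, 14:-B, 15:-C, 16:+B
Rule 1 (one point beyond the 3σ limits) is satisfied at point 12.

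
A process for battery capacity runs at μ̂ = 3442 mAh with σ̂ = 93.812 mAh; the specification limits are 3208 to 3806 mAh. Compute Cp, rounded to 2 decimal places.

1.06

Cp = (USL − LSL) / (6σ̂) = (3806 − 3208) / (6 × 93.812) = 598.0000 / 562.8720 = 1.0624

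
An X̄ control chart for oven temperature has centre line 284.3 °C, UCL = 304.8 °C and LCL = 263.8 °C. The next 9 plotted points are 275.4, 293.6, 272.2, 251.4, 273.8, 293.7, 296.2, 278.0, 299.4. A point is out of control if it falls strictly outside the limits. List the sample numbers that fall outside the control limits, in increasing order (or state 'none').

4

Compare each point to [263.8, 304.8]: sample 4 = 251.4 < LCL.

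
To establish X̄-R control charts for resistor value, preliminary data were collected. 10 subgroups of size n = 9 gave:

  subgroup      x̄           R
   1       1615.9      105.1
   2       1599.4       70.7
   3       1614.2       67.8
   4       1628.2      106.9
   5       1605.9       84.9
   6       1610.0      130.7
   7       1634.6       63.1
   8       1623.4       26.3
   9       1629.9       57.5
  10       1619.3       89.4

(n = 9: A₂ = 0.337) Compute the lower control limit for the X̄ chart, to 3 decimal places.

X̄̄ = (1615.9 + 1599.4 + 1614.2 + 1628.2 + 1605.9 + 1610.0 + 1634.6 + 1623.4 + 1629.9 + 1619.3) / 10 = 16180.8000 / 10 = 1618.0800
R̄ = (105.1 + 70.7 + 67.8 + 106.9 + 84.9 + 130.7 + 63.1 + 26.3 + 57.5 + 89.4) / 10 = 802.4000 / 10 = 80.2400
LCL = X̄̄ − A₂·R̄ = 1618.0800 − 0.337 × 80.2400 = 1591.0391

1591.039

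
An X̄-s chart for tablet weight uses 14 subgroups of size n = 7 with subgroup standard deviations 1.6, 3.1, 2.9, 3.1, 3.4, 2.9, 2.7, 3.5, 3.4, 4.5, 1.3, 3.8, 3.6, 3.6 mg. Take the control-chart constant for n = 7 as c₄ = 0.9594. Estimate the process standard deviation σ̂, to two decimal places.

3.23

s̄ = (1.6 + 3.1 + 2.9 + 3.1 + 3.4 + 2.9 + 2.7 + 3.5 + 3.4 + 4.5 + 1.3 + 3.8 + 3.6 + 3.6) / 14 = 3.1000
σ̂ = s̄ / c₄ = 3.1000 / 0.9594 = 3.2312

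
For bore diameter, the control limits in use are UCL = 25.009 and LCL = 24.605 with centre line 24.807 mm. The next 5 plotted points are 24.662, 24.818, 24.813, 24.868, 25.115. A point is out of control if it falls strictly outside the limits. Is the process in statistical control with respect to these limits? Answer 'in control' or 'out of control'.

out of control

Compare each point to [24.605, 25.009]: sample 5 = 25.115 > UCL.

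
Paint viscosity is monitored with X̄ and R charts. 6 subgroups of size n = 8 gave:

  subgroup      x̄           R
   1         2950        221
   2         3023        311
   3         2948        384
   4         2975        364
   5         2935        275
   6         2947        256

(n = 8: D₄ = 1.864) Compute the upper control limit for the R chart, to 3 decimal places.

R̄ = (221 + 311 + 384 + 364 + 275 + 256) / 6 = 1811.0000 / 6 = 301.8333
UCL_R = D₄·R̄ = 1.864 × 301.8333 = 562.6173

562.617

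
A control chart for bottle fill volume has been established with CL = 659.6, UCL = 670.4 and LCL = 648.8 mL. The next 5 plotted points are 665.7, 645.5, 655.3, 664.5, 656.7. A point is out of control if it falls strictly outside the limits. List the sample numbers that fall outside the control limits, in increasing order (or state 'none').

Compare each point to [648.8, 670.4]: sample 2 = 645.5 < LCL.

2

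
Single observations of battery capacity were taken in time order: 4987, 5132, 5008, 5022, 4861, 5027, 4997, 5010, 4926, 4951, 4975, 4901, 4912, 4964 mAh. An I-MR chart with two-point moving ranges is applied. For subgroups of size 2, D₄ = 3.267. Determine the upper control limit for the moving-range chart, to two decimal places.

231.96

Moving ranges: 145, 124, 14, 161, 166, 30, 13, 84, 25, 24, 74, 11, 52; M̄R̄ = 923.0000 / 13 = 71.0000
UCL_MR = D₄·M̄R̄ = 3.267 × 71.0000 = 231.9570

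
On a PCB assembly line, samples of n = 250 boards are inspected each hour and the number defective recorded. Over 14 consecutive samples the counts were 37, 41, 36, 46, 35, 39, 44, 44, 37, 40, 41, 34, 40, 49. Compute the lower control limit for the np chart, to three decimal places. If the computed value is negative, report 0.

22.787

p̄ = Σdᵢ / (k·n) = 563 / (14 × 250) = 0.16086
LCL = np̄ − 3·√(np̄(1−p̄)) = 40.2143 − 3 × 5.8091 = 22.7870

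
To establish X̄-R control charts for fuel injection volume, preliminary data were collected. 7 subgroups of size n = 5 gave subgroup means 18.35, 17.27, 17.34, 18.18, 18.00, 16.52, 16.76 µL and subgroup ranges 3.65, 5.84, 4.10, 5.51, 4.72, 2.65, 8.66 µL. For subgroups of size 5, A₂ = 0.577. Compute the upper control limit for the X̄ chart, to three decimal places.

X̄̄ = (18.35 + 17.27 + 17.34 + 18.18 + 18.00 + 16.52 + 16.76) / 7 = 122.4200 / 7 = 17.4886
R̄ = (3.65 + 5.84 + 4.10 + 5.51 + 4.72 + 2.65 + 8.66) / 7 = 35.1300 / 7 = 5.0186
UCL = X̄̄ + A₂·R̄ = 17.4886 + 0.577 × 5.0186 = 20.3843

20.384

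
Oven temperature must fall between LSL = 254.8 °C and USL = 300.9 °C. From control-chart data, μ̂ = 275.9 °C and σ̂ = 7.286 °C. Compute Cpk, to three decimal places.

Cpu = (USL − μ̂) / (3σ̂) = (300.9 − 275.9) / (3 × 7.286) = 1.1437; Cpl = (μ̂ − LSL) / (3σ̂) = (275.9 − 254.8) / (3 × 7.286) = 0.9653; Cpk = min(Cpu, Cpl) = 0.9653

0.965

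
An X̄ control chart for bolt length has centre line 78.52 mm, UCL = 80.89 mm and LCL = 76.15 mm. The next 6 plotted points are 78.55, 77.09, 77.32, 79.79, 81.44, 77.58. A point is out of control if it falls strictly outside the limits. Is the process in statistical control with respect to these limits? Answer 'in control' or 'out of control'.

Compare each point to [76.15, 80.89]: sample 5 = 81.44 > UCL.

out of control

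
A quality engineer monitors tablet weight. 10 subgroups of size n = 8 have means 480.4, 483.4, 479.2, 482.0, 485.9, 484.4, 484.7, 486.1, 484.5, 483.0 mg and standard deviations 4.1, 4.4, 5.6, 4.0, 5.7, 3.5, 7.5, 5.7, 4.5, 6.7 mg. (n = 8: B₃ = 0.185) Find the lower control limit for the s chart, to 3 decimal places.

0.956

s̄ = (4.1 + 4.4 + 5.6 + 4.0 + 5.7 + 3.5 + 7.5 + 5.7 + 4.5 + 6.7) / 10 = 5.1700
LCL_s = B₃·s̄ = 0.185 × 5.1700 = 0.9565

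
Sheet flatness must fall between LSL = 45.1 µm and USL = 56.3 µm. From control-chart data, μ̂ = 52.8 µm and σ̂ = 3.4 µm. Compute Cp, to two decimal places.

0.55

Cp = (USL − LSL) / (6σ̂) = (56.3 − 45.1) / (6 × 3.4) = 11.2000 / 20.4000 = 0.5490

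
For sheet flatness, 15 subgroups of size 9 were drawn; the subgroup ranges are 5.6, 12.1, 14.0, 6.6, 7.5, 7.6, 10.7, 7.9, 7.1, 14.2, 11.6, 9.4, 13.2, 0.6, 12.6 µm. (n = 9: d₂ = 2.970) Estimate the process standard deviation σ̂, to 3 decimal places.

R̄ = (5.6 + 12.1 + 14.0 + 6.6 + 7.5 + 7.6 + 10.7 + 7.9 + 7.1 + 14.2 + 11.6 + 9.4 + 13.2 + 0.6 + 12.6) / 15 = 9.3800
σ̂ = R̄ / d₂ = 9.3800 / 2.970 = 3.1582

3.158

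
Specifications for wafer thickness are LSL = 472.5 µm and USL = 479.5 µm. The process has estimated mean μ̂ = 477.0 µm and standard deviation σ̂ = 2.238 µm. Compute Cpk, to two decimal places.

Cpu = (USL − μ̂) / (3σ̂) = (479.5 − 477.0) / (3 × 2.238) = 0.3724; Cpl = (μ̂ − LSL) / (3σ̂) = (477.0 − 472.5) / (3 × 2.238) = 0.6702; Cpk = min(Cpu, Cpl) = 0.3724

0.37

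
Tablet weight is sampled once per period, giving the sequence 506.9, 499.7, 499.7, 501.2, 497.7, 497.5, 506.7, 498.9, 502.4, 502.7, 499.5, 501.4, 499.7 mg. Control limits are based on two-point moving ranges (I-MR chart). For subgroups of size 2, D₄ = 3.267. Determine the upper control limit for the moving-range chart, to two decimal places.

10.89

Moving ranges: 7.2, 0.0, 1.5, 3.5, 0.2, 9.2, 7.8, 3.5, 0.3, 3.2, 1.9, 1.7; M̄R̄ = 40.0000 / 12 = 3.3333
UCL_MR = D₄·M̄R̄ = 3.267 × 3.3333 = 10.8900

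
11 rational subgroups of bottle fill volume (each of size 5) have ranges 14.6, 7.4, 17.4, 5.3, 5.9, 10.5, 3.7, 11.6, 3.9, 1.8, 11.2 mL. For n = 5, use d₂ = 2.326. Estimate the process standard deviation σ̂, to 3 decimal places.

3.647

R̄ = (14.6 + 7.4 + 17.4 + 5.3 + 5.9 + 10.5 + 3.7 + 11.6 + 3.9 + 1.8 + 11.2) / 11 = 8.4818
σ̂ = R̄ / d₂ = 8.4818 / 2.326 = 3.6465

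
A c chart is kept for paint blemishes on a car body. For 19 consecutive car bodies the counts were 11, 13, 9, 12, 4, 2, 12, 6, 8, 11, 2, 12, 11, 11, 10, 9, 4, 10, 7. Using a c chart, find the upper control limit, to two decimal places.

c̄ = (11 + 13 + 9 + 12 + 4 + 2 + 12 + 6 + 8 + 11 + 2 + 12 + 11 + 11 + 10 + 9 + 4 + 10 + 7) / 19 = 164 / 19 = 8.6316
UCL = c̄ + 3√c̄ = 8.6316 + 3 × √8.6316 = 8.6316 + 3 × 2.9380 = 17.4454

17.45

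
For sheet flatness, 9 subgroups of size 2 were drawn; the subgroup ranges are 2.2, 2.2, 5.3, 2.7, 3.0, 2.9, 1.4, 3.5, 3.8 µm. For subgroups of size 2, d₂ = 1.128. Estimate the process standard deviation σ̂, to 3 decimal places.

R̄ = (2.2 + 2.2 + 5.3 + 2.7 + 3.0 + 2.9 + 1.4 + 3.5 + 3.8) / 9 = 3.0000
σ̂ = R̄ / d₂ = 3.0000 / 1.128 = 2.6596

2.660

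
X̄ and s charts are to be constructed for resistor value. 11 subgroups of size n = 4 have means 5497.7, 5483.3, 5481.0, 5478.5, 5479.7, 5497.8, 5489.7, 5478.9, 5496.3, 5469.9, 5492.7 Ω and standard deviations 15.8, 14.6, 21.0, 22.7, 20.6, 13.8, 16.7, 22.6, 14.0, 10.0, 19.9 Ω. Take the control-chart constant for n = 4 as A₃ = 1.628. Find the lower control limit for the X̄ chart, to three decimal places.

5457.583

X̄̄ = (5497.7 + 5483.3 + 5481.0 + 5478.5 + 5479.7 + 5497.8 + 5489.7 + 5478.9 + 5496.3 + 5469.9 + 5492.7) / 11 = 5485.9545
s̄ = (15.8 + 14.6 + 21.0 + 22.7 + 20.6 + 13.8 + 16.7 + 22.6 + 14.0 + 10.0 + 19.9) / 11 = 17.4273
LCL = X̄̄ − A₃·s̄ = 5485.9545 − 1.628 × 17.4273 = 5457.5829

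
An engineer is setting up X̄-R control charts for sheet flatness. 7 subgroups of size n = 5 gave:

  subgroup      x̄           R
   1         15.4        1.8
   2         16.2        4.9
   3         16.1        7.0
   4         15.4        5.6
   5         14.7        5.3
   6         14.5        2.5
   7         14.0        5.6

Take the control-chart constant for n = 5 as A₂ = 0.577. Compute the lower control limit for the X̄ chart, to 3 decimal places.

X̄̄ = (15.4 + 16.2 + 16.1 + 15.4 + 14.7 + 14.5 + 14.0) / 7 = 106.3000 / 7 = 15.1857
R̄ = (1.8 + 4.9 + 7.0 + 5.6 + 5.3 + 2.5 + 5.6) / 7 = 32.7000 / 7 = 4.6714
LCL = X̄̄ − A₂·R̄ = 15.1857 − 0.577 × 4.6714 = 12.4903

12.490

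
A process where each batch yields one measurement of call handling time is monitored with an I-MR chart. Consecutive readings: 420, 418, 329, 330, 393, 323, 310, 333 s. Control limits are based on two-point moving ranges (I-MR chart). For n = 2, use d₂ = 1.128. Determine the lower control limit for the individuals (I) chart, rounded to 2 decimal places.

257.84

X̄ = (420 + 418 + 329 + 330 + 393 + 323 + 310 + 333) / 8 = 357.0000
Moving ranges: 2, 89, 1, 63, 70, 13, 23; M̄R̄ = 261.0000 / 7 = 37.2857
LCL = X̄ − 3·M̄R̄/d₂ = 357.0000 − 3 × 37.2857 / 1.128 = 257.8359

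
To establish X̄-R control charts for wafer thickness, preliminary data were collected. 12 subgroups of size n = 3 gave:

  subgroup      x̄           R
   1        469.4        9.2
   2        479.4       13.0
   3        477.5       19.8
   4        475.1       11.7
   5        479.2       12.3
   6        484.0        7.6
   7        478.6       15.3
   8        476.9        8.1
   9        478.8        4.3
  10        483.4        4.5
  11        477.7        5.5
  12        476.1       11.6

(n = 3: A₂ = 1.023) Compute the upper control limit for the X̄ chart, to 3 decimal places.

488.486

X̄̄ = (469.4 + 479.4 + 477.5 + 475.1 + 479.2 + 484.0 + 478.6 + 476.9 + 478.8 + 483.4 + 477.7 + 476.1) / 12 = 5736.1000 / 12 = 478.0083
R̄ = (9.2 + 13.0 + 19.8 + 11.7 + 12.3 + 7.6 + 15.3 + 8.1 + 4.3 + 4.5 + 5.5 + 11.6) / 12 = 122.9000 / 12 = 10.2417
UCL = X̄̄ + A₂·R̄ = 478.0083 + 1.023 × 10.2417 = 488.4856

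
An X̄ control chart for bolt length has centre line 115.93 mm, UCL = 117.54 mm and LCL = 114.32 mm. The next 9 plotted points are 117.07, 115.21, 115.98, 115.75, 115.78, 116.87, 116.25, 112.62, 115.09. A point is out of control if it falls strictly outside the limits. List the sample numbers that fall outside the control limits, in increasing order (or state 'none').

Compare each point to [114.32, 117.54]: sample 8 = 112.62 < LCL.

8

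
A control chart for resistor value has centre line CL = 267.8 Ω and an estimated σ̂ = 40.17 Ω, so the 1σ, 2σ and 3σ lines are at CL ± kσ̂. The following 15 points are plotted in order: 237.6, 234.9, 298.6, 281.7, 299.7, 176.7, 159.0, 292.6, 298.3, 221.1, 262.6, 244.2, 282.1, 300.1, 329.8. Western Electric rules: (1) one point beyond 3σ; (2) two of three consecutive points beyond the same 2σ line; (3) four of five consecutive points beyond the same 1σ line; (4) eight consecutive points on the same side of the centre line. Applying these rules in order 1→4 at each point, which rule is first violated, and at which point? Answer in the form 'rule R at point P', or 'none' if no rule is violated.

rule 2 at point 7

Zone of each point (C = within 1σ̂, B = 1σ̂–2σ̂, A = 2σ̂–3σ̂, * = beyond 3σ̂; sign = side of CL): 1:-C, 2:-C, 3:+C, 4:+C, 5:+C, 6:-A, 7:-A, 8:+C, 9:+C, 10:-B, 11:-C, 12:-C, 13:+C, 14:+C, 15:+B
Rule 2 (two of three consecutive points beyond the same 2σ limit) is satisfied at point 7.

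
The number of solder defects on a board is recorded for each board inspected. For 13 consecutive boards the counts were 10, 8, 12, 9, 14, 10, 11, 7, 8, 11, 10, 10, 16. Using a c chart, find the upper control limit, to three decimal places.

20.165

c̄ = (10 + 8 + 12 + 9 + 14 + 10 + 11 + 7 + 8 + 11 + 10 + 10 + 16) / 13 = 136 / 13 = 10.4615
UCL = c̄ + 3√c̄ = 10.4615 + 3 × √10.4615 = 10.4615 + 3 × 3.2344 = 20.1648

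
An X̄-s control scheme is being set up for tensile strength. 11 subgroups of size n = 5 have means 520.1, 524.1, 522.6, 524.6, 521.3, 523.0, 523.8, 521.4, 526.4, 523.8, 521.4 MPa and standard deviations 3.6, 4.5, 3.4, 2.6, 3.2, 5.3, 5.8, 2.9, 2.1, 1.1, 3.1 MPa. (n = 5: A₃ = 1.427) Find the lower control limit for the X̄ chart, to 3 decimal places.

X̄̄ = (520.1 + 524.1 + 522.6 + 524.6 + 521.3 + 523.0 + 523.8 + 521.4 + 526.4 + 523.8 + 521.4) / 11 = 522.9545
s̄ = (3.6 + 4.5 + 3.4 + 2.6 + 3.2 + 5.3 + 5.8 + 2.9 + 2.1 + 1.1 + 3.1) / 11 = 3.4182
LCL = X̄̄ − A₃·s̄ = 522.9545 − 1.427 × 3.4182 = 518.0768

518.077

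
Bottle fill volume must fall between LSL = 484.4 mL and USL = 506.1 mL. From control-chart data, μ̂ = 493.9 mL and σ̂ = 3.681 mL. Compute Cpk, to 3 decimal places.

0.860

Cpu = (USL − μ̂) / (3σ̂) = (506.1 − 493.9) / (3 × 3.681) = 1.1048; Cpl = (μ̂ − LSL) / (3σ̂) = (493.9 − 484.4) / (3 × 3.681) = 0.8603; Cpk = min(Cpu, Cpl) = 0.8603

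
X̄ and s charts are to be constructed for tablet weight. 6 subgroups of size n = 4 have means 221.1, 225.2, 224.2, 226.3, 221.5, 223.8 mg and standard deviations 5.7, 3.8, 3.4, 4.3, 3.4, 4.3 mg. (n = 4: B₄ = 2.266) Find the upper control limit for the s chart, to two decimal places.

s̄ = (5.7 + 3.8 + 3.4 + 4.3 + 3.4 + 4.3) / 6 = 4.1500
UCL_s = B₄·s̄ = 2.266 × 4.1500 = 9.4039

9.40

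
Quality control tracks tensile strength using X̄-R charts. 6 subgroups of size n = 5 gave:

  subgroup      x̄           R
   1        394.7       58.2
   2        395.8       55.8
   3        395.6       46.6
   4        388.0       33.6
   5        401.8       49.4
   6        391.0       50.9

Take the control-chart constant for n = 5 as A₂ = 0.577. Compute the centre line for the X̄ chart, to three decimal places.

394.483

X̄̄ = (394.7 + 395.8 + 395.6 + 388.0 + 401.8 + 391.0) / 6 = 2366.9000 / 6 = 394.4833
CL = X̄̄ = 394.4833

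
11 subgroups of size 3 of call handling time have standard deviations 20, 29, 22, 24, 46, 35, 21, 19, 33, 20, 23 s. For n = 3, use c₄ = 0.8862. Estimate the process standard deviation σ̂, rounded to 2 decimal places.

29.95

s̄ = (20 + 29 + 22 + 24 + 46 + 35 + 21 + 19 + 33 + 20 + 23) / 11 = 26.5455
σ̂ = s̄ / c₄ = 26.5455 / 0.8862 = 29.9542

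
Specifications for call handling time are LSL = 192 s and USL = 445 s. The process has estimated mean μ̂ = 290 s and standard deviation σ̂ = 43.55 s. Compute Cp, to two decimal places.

0.97

Cp = (USL − LSL) / (6σ̂) = (445 − 192) / (6 × 43.55) = 253.0000 / 261.3000 = 0.9682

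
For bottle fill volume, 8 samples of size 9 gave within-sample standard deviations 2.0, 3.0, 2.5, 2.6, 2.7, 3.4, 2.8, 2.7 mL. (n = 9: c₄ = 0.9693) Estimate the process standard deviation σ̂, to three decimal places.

2.798

s̄ = (2.0 + 3.0 + 2.5 + 2.6 + 2.7 + 3.4 + 2.8 + 2.7) / 8 = 2.7125
σ̂ = s̄ / c₄ = 2.7125 / 0.9693 = 2.7984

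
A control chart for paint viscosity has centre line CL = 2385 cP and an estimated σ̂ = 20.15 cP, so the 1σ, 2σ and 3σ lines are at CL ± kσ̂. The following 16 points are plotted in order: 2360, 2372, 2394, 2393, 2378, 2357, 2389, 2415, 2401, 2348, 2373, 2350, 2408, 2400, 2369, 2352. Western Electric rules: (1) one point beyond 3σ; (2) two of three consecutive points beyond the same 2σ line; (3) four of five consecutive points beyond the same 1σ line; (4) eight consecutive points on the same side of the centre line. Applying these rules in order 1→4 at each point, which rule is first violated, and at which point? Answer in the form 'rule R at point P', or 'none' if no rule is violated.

none

Zone of each point (C = within 1σ̂, B = 1σ̂–2σ̂, A = 2σ̂–3σ̂, * = beyond 3σ̂; sign = side of CL): 1:-B, 2:-C, 3:+C, 4:+C, 5:-C, 6:-B, 7:+C, 8:+B, 9:+C, 10:-B, 11:-C, 12:-B, 13:+B, 14:+C, 15:-C, 16:-B
No rule fires across all 16 points.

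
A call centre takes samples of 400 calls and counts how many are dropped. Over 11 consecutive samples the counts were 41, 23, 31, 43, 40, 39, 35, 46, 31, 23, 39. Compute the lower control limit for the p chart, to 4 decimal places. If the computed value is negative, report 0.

p̄ = Σdᵢ / (k·n) = 391 / (11 × 400) = 0.08886
LCL = p̄ − 3·√(p̄(1−p̄)/n) = 0.08886 − 3 × 0.01423 = 0.04618

0.0462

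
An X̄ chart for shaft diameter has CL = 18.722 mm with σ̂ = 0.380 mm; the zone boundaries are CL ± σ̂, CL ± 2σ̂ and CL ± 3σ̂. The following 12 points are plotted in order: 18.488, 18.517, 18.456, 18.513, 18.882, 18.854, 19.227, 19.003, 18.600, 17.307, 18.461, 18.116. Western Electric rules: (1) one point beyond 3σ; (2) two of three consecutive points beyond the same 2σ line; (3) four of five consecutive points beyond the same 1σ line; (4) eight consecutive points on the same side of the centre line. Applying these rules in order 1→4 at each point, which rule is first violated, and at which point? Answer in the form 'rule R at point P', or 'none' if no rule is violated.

Zone of each point (C = within 1σ̂, B = 1σ̂–2σ̂, A = 2σ̂–3σ̂, * = beyond 3σ̂; sign = side of CL): 1:-C, 2:-C, 3:-C, 4:-C, 5:+C, 6:+C, 7:+B, 8:+C, 9:-C, 10:-*, 11:-C, 12:-B
Rule 1 (one point beyond the 3σ limits) is satisfied at point 10.

rule 1 at point 10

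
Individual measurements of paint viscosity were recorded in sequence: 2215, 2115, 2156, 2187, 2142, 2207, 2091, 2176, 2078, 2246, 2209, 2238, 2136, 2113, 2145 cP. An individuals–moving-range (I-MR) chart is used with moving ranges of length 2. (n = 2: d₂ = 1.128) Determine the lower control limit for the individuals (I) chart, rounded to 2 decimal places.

1978.95

X̄ = (2215 + 2115 + 2156 + 2187 + 2142 + 2207 + 2091 + 2176 + 2078 + 2246 + 2209 + 2238 + 2136 + 2113 + 2145) / 15 = 2163.6000
Moving ranges: 100, 41, 31, 45, 65, 116, 85, 98, 168, 37, 29, 102, 23, 32; M̄R̄ = 972.0000 / 14 = 69.4286
LCL = X̄ − 3·M̄R̄/d₂ = 2163.6000 − 3 × 69.4286 / 1.128 = 1978.9495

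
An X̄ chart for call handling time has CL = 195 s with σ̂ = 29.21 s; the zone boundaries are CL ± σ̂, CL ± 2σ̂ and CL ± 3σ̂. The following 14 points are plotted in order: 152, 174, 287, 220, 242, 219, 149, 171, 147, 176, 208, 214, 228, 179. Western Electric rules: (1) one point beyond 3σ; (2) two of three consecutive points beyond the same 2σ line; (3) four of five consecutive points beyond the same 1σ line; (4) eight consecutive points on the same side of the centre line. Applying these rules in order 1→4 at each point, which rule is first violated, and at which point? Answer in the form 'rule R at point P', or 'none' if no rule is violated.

rule 1 at point 3

Zone of each point (C = within 1σ̂, B = 1σ̂–2σ̂, A = 2σ̂–3σ̂, * = beyond 3σ̂; sign = side of CL): 1:-B, 2:-C, 3:+*, 4:+C, 5:+B, 6:+C, 7:-B, 8:-C, 9:-B, 10:-C, 11:+C, 12:+C, 13:+B, 14:-C
Rule 1 (one point beyond the 3σ limits) is satisfied at point 3.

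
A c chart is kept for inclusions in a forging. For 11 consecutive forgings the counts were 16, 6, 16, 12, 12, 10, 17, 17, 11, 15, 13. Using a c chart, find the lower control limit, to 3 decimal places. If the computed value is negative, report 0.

c̄ = (16 + 6 + 16 + 12 + 12 + 10 + 17 + 17 + 11 + 15 + 13) / 11 = 145 / 11 = 13.1818
LCL = c̄ − 3√c̄ = 13.1818 − 3 × 3.6307 = 2.2898

2.290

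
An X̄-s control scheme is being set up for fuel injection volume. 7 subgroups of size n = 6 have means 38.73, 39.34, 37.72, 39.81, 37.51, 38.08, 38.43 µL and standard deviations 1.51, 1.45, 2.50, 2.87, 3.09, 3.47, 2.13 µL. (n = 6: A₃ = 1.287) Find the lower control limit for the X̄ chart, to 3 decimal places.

35.388

X̄̄ = (38.73 + 39.34 + 37.72 + 39.81 + 37.51 + 38.08 + 38.43) / 7 = 38.5171
s̄ = (1.51 + 1.45 + 2.50 + 2.87 + 3.09 + 3.47 + 2.13) / 7 = 2.4314
LCL = X̄̄ − A₃·s̄ = 38.5171 − 1.287 × 2.4314 = 35.3879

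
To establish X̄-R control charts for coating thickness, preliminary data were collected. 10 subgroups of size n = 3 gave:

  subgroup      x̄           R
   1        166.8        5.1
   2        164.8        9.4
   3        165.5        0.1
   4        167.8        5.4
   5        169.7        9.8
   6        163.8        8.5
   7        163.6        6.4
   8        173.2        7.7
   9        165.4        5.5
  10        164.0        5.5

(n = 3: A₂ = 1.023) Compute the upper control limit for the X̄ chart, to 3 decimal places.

172.946

X̄̄ = (166.8 + 164.8 + 165.5 + 167.8 + 169.7 + 163.8 + 163.6 + 173.2 + 165.4 + 164.0) / 10 = 1664.6000 / 10 = 166.4600
R̄ = (5.1 + 9.4 + 0.1 + 5.4 + 9.8 + 8.5 + 6.4 + 7.7 + 5.5 + 5.5) / 10 = 63.4000 / 10 = 6.3400
UCL = X̄̄ + A₂·R̄ = 166.4600 + 1.023 × 6.3400 = 172.9458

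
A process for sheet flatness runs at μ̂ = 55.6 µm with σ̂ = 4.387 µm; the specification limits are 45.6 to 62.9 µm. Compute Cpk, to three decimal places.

Cpu = (USL − μ̂) / (3σ̂) = (62.9 − 55.6) / (3 × 4.387) = 0.5547; Cpl = (μ̂ − LSL) / (3σ̂) = (55.6 − 45.6) / (3 × 4.387) = 0.7598; Cpk = min(Cpu, Cpl) = 0.5547

0.555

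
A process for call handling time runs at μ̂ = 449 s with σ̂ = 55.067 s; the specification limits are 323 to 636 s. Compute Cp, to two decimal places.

Cp = (USL − LSL) / (6σ̂) = (636 − 323) / (6 × 55.067) = 313.0000 / 330.4020 = 0.9473

0.95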